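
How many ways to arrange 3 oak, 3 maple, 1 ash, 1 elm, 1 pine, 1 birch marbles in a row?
10! / (3! × 3! × 1! × 1! × 1! × 1!) = 100800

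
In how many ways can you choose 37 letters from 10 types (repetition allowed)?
C(37+10-1, 10-1) = C(46, 9) = 1101716330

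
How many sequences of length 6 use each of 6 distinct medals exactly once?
6! = 720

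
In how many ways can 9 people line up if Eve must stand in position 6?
Fix one position: (9-1)! = 40320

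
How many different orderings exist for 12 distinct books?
12! = 479001600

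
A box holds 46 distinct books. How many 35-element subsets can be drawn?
C(46,35) = 46!/(35!×11!) = 13340783196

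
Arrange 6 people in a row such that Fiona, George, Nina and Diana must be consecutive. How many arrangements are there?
Treat the 4 as one block: (6-4+1)! × 4! = 6 × 24 = 144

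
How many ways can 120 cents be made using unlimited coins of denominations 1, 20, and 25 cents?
Coefficient of x^120 in 1/(1-x^1) · 1/(1-x^20) · 1/(1-x^25). Case on j = number of 25-cent coins (j = 0..4); remainder r = 120 - 25j is made from {1,20} in ⌊r/20⌋+1 ways. r = 120, 95, 70, 45, 20 → 7 + 5 + 4 + 3 + 2 = 21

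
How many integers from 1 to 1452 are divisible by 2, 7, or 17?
⌊1452/2⌋+⌊1452/7⌋+⌊1452/17⌋ - ⌊1452/14⌋-⌊1452/34⌋-⌊1452/119⌋ + ⌊1452/238⌋ = 726+207+85 - 103-42-12 + 6 = 867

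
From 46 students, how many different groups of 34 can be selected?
C(46,34) = 46!/(34!×12!) = 38910617655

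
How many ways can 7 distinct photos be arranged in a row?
7! = 5040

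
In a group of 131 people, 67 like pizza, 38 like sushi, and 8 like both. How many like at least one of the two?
|A∪B| = |A| + |B| - |A∩B| = 67 + 38 - 8 = 97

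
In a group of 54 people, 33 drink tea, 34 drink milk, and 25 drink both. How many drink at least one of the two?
|A∪B| = |A| + |B| - |A∩B| = 33 + 34 - 25 = 42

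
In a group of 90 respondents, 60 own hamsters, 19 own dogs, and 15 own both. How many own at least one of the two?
|A∪B| = |A| + |B| - |A∩B| = 60 + 19 - 15 = 64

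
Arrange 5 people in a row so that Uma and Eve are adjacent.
Treat as block: (5-1)! × 2! = 24 × 2 = 48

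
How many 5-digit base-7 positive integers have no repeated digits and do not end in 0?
Last digit: 6 nonzero choices. First digit: 5 (nonzero, ≠last). Middle 3: P(5,3) = 60. Total = 1800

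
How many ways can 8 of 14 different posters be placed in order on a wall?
P(14,8) = 14!/(14-8)! = 121080960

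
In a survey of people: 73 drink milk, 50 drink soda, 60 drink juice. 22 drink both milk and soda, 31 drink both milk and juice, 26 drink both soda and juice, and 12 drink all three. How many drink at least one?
|A∪B∪C| = 73+50+60-22-31-26+12 = 116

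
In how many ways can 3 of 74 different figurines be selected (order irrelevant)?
C(74,3) = 74!/(3!×71!) = 64824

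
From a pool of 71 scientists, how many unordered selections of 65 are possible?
C(71,65) = 71!/(65!×6!) = 143218999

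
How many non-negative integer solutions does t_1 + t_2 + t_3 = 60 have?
C(60+3-1, 3-1) = C(62, 2) = 1891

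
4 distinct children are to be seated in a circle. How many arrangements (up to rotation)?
Circular: fix one position, arrange the rest. (4-1)! = 6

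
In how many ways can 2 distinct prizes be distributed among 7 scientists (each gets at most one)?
P(7,2) = 7!/(7-2)! = 42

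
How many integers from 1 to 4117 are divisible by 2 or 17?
⌊4117/2⌋ + ⌊4117/17⌋ - ⌊4117/34⌋ = 2058 + 242 - 121 = 2179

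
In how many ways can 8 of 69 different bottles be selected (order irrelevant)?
C(69,8) = 69!/(8!×61!) = 8361453672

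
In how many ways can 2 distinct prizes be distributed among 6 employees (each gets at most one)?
P(6,2) = 6!/(6-2)! = 30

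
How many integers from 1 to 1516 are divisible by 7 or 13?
⌊1516/7⌋ + ⌊1516/13⌋ - ⌊1516/91⌋ = 216 + 116 - 16 = 316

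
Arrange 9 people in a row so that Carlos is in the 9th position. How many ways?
Fix one position: (9-1)! = 40320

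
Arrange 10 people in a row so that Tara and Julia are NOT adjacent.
Total - adjacent = 10! - (10-1)!×2 = 3628800 - 725760 = 2903040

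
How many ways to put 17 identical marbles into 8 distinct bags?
C(17+8-1, 8-1) = C(24, 7) = 346104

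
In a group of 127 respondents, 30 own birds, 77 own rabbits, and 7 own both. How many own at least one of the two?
|A∪B| = |A| + |B| - |A∩B| = 30 + 77 - 7 = 100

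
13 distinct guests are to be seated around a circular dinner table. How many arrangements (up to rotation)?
Circular: fix one position, arrange the rest. (13-1)! = 479001600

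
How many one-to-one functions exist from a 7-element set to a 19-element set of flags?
P(19,7) = 19!/(19-7)! = 253955520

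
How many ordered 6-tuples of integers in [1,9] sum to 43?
Coefficient of x^43 in (x + x² + ... + x^9)^6. By inclusion-exclusion on dice exceeding 9: Σ_j (-1)^j C(6,j)·C(43-1-9j, 5) = C(6,0)·C(42,5) - C(6,1)·C(33,5) + C(6,2)·C(24,5) - C(6,3)·C(15,5) + C(6,4)·C(6,5) = 1·850668 - 6·237336 + 15·42504 - 20·3003 + 15·6 = 4242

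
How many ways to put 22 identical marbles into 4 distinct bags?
C(22+4-1, 4-1) = C(25, 3) = 2300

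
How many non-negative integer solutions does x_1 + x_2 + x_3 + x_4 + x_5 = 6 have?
C(6+5-1, 5-1) = C(10, 4) = 210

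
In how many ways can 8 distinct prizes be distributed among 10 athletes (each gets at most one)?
P(10,8) = 10!/(10-8)! = 1814400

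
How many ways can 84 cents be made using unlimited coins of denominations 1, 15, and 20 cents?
Coefficient of x^84 in 1/(1-x^1) · 1/(1-x^15) · 1/(1-x^20). Case on j = number of 20-cent coins (j = 0..4); remainder r = 84 - 20j is made from {1,15} in ⌊r/15⌋+1 ways. r = 84, 64, 44, 24, 4 → 6 + 5 + 3 + 2 + 1 = 17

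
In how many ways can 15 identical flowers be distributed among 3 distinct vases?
C(15+3-1, 3-1) = C(17, 2) = 136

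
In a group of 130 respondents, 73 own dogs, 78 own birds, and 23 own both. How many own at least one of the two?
|A∪B| = |A| + |B| - |A∩B| = 73 + 78 - 23 = 128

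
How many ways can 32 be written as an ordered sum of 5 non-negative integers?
C(32+5-1, 5-1) = C(36, 4) = 58905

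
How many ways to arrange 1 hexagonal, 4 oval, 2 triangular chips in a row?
7! / (1! × 4! × 2!) = 105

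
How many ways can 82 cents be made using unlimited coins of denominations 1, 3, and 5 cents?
Coefficient of x^82 in 1/(1-x^1) · 1/(1-x^3) · 1/(1-x^5). Case on j = number of 5-cent coins (j = 0..16); remainder r = 82 - 5j is made from {1,3} in ⌊r/3⌋+1 ways. r = 82, 77, 72, 67, 62, 57, 52, 47, 42, 37, 32, 27, 22, 17, 12, 7, 2 → 28 + 26 + 25 + 23 + 21 + 20 + 18 + 16 + 15 + 13 + 11 + 10 + 8 + 6 + 5 + 3 + 1 = 249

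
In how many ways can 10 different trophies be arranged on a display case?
10! = 3628800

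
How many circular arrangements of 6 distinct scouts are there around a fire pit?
Circular: fix one position, arrange the rest. (6-1)! = 120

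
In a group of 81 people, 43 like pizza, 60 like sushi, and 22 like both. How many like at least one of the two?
|A∪B| = |A| + |B| - |A∩B| = 43 + 60 - 22 = 81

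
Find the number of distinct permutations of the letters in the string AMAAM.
5! / (2! × 3!) = 10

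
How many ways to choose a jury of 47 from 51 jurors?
C(51,47) = 51!/(47!×4!) = 249900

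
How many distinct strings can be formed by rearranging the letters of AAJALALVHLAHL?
13! / (5! × 2! × 1! × 1! × 4!) = 1081080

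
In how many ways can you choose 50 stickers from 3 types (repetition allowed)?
C(50+3-1, 3-1) = C(52, 2) = 1326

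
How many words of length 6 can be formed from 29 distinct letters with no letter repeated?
P(29,6) = 29!/(29-6)! = 342014400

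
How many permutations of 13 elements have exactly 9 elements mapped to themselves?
Choose the 9 fixed points C(13,9) = 715, derange the rest: !4 = Σ_{j=0}^{4} (-1)^j·4!/j! = 24 - 24 + 12 - 4 + 1 = 9. Product = 715 × 9 = 6435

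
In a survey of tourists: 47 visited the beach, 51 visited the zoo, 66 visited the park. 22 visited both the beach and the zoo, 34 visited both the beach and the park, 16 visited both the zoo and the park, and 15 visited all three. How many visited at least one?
|A∪B∪C| = 47+51+66-22-34-16+15 = 107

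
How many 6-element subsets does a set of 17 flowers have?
C(17,6) = 17!/(6!×11!) = 12376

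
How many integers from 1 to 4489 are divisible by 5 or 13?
⌊4489/5⌋ + ⌊4489/13⌋ - ⌊4489/65⌋ = 897 + 345 - 69 = 1173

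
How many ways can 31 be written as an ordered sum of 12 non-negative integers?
C(31+12-1, 12-1) = C(42, 11) = 4280561376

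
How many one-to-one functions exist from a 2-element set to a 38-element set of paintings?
P(38,2) = 38!/(38-2)! = 1406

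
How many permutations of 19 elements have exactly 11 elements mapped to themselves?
Choose the 11 fixed points C(19,11) = 75582, derange the rest: !8 = Σ_{j=0}^{8} (-1)^j·8!/j! = 40320 - 40320 + 20160 - 6720 + 1680 - 336 + 56 - 8 + 1 = 14833. Product = 75582 × 14833 = 1121107806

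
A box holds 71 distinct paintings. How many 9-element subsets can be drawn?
C(71,9) = 71!/(9!×62!) = 74473879480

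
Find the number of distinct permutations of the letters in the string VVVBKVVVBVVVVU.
14! / (2! × 1! × 1! × 10!) = 12012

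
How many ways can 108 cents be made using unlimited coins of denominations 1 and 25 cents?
Coefficient of x^108 in 1/(1-x^1) · 1/(1-x^25). Use j coins of 25 for j = 0..⌊108/25⌋ = 4, the rest in 1s: 4 + 1 = 5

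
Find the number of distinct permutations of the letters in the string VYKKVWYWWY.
10! / (2! × 3! × 2! × 3!) = 25200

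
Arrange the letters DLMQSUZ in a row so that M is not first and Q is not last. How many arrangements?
By inclusion-exclusion: 7! - 2×(7-1)! + (7-2)! = 5040 - 1440 + 120 = 3720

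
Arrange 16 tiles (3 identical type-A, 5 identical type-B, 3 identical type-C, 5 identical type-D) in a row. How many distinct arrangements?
16! / (3! × 5! × 3! × 5!) = 40360320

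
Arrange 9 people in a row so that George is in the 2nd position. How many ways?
Fix one position: (9-1)! = 40320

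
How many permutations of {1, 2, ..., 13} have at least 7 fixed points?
Exactly j fixed points: C(13,j)·!(13-j); sum over j ≥ 7 (derangement numbers via !m = (m-1)·(!(m-1) + !(m-2)): !0..!6 = 1, 0, 1, 2, 9, 44, 265). Σ_{j=7}^{13} C(13,j)·!(13-j) = C(13,7)·!6 + C(13,8)·!5 + C(13,9)·!4 + C(13,10)·!3 + C(13,11)·!2 + C(13,12)·!1 + C(13,13)·!0 = 1716·265 + 1287·44 + 715·9 + 286·2 + 78·1 + 13·0 + 1·1 = 518454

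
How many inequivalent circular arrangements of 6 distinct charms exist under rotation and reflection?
(6-1)!/2 = 120/2 = 60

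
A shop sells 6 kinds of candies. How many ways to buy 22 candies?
C(22+6-1, 6-1) = C(27, 5) = 80730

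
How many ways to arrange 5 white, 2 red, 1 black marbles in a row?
8! / (5! × 2! × 1!) = 168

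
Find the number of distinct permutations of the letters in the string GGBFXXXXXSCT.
12! / (5! × 1! × 1! × 1! × 1! × 1! × 2!) = 1995840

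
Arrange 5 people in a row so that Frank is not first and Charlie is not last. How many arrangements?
By inclusion-exclusion: 5! - 2×(5-1)! + (5-2)! = 120 - 48 + 6 = 78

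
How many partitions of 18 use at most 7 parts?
By conjugation, equals partitions of 18 into parts ≤ 7. Let r_j(i) = number of partitions of i into parts ≤ j, for i = 0..18. r_1(i) = 1 for all i; r_j(i) = r_{j-1}(i) + r_j(i-j). Rows j = 2..7: ≤2: 1 1 2 2 3 3 4 4 5 5 6 6 7 7 8 8 9 9 10; ≤3: 1 1 2 3 4 5 7 8 10 12 14 16 19 21 24 27 30 33 37; ≤4: 1 1 2 3 5 6 9 11 15 18 23 27 34 39 47 54 64 72 84; ≤5: 1 1 2 3 5 7 10 13 18 23 30 37 47 57 70 84 101 119 141; ≤6: 1 1 2 3 5 7 11 14 20 26 35 44 58 71 90 110 136 163 199; ≤7: 1 1 2 3 5 7 11 15 21 28 38 49 65 82 105 131 164 201 248. r_7(18) = 248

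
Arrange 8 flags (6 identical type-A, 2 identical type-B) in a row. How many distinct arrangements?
8! / (6! × 2!) = 28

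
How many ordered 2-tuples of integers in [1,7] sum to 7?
Coefficient of x^7 in (x + x² + ... + x^7)^2. By inclusion-exclusion on dice exceeding 7: Σ_j (-1)^j C(2,j)·C(7-1-7j, 1) = C(2,0)·C(6,1) = 1·6 = 6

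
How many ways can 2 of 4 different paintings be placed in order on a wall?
P(4,2) = 4!/(4-2)! = 12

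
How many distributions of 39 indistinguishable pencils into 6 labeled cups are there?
C(39+6-1, 6-1) = C(44, 5) = 1086008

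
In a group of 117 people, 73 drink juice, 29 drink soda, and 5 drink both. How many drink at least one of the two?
|A∪B| = |A| + |B| - |A∩B| = 73 + 29 - 5 = 97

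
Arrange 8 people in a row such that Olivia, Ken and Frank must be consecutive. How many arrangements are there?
Treat the 3 as one block: (8-3+1)! × 3! = 720 × 6 = 4320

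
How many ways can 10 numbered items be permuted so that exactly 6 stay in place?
Choose the 6 fixed points C(10,6) = 210, derange the rest: !4 = Σ_{j=0}^{4} (-1)^j·4!/j! = 24 - 24 + 12 - 4 + 1 = 9. Product = 210 × 9 = 1890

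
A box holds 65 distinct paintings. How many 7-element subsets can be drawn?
C(65,7) = 65!/(7!×58!) = 696190560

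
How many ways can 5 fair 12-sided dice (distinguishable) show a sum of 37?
Coefficient of x^37 in (x + x² + ... + x^12)^5. By inclusion-exclusion on dice exceeding 12: Σ_j (-1)^j C(5,j)·C(37-1-12j, 4) = C(5,0)·C(36,4) - C(5,1)·C(24,4) + C(5,2)·C(12,4) = 1·58905 - 5·10626 + 10·495 = 10725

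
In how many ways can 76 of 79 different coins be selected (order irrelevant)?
C(79,76) = 79!/(76!×3!) = 79079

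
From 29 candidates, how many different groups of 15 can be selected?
C(29,15) = 29!/(15!×14!) = 77558760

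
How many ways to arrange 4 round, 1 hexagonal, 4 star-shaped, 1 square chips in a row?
10! / (4! × 1! × 4! × 1!) = 6300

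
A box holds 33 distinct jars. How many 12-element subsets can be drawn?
C(33,12) = 33!/(12!×21!) = 354817320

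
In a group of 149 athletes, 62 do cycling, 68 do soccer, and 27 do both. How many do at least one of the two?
|A∪B| = |A| + |B| - |A∩B| = 62 + 68 - 27 = 103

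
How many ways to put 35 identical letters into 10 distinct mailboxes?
C(35+10-1, 10-1) = C(44, 9) = 708930508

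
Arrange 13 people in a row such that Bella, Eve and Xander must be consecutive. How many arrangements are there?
Treat the 3 as one block: (13-3+1)! × 3! = 39916800 × 6 = 239500800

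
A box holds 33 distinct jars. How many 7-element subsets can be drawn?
C(33,7) = 33!/(7!×26!) = 4272048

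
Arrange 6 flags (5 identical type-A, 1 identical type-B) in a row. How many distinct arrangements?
6! / (5! × 1!) = 6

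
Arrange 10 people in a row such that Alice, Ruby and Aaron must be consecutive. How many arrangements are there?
Treat the 3 as one block: (10-3+1)! × 3! = 40320 × 6 = 241920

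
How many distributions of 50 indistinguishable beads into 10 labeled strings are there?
C(50+10-1, 10-1) = C(59, 9) = 12565671261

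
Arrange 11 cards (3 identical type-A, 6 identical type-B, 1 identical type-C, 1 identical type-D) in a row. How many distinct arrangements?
11! / (3! × 6! × 1! × 1!) = 9240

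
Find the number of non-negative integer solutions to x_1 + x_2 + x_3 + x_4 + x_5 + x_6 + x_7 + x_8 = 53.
C(53+8-1, 8-1) = C(60, 7) = 386206920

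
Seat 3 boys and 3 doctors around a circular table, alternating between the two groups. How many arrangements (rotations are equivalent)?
Fix one of the boys: (3-1)! ways for the remaining boys, × 3! ways for the doctors = 2 × 6 = 12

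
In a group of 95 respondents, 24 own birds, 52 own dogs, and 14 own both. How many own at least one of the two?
|A∪B| = |A| + |B| - |A∩B| = 24 + 52 - 14 = 62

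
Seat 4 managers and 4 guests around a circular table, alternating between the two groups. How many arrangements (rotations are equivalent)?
Fix one of the managers: (4-1)! ways for the remaining managers, × 4! ways for the guests = 6 × 24 = 144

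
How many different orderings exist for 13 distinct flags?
13! = 6227020800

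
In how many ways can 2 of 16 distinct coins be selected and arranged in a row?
P(16,2) = 16!/(16-2)! = 240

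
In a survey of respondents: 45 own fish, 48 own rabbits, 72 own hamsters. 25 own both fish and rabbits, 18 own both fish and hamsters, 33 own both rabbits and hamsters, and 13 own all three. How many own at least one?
|A∪B∪C| = 45+48+72-25-18-33+13 = 102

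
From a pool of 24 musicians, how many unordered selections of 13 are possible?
C(24,13) = 24!/(13!×11!) = 2496144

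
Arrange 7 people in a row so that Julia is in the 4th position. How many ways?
Fix one position: (7-1)! = 720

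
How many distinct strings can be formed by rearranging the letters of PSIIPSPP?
8! / (2! × 2! × 4!) = 420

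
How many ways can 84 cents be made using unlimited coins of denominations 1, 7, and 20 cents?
Coefficient of x^84 in 1/(1-x^1) · 1/(1-x^7) · 1/(1-x^20). Case on j = number of 20-cent coins (j = 0..4); remainder r = 84 - 20j is made from {1,7} in ⌊r/7⌋+1 ways. r = 84, 64, 44, 24, 4 → 13 + 10 + 7 + 4 + 1 = 35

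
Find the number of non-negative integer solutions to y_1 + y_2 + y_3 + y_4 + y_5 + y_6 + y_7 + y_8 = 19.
C(19+8-1, 8-1) = C(26, 7) = 657800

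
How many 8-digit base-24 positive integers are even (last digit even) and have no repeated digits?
Last∈{0,2,4,6,8,10,12,14,16,18,20,22}. Last=0: 1235591280. Last nonzero: 11×22×P(22,6) = 13000569120. Total = 14236160400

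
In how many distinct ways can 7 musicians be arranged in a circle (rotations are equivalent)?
Circular: fix one position, arrange the rest. (7-1)! = 720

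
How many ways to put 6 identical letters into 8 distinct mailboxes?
C(6+8-1, 8-1) = C(13, 7) = 1716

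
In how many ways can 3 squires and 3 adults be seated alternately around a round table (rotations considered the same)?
Fix one of the squires: (3-1)! ways for the remaining squires, × 3! ways for the adults = 2 × 6 = 12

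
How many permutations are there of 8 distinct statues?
8! = 40320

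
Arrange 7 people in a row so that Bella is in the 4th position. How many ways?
Fix one position: (7-1)! = 720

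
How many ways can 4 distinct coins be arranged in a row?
4! = 24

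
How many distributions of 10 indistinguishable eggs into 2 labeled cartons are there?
C(10+2-1, 2-1) = C(11, 1) = 11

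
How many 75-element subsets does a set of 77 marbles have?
C(77,75) = 77!/(75!×2!) = 2926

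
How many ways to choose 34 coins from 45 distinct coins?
C(45,34) = 45!/(34!×11!) = 10150595910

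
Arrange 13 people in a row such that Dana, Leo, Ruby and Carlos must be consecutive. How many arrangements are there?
Treat the 4 as one block: (13-4+1)! × 4! = 3628800 × 24 = 87091200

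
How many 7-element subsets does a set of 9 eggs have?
C(9,7) = 9!/(7!×2!) = 36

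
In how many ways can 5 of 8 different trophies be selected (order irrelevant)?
C(8,5) = 8!/(5!×3!) = 56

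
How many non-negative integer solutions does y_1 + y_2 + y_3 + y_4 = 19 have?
C(19+4-1, 4-1) = C(22, 3) = 1540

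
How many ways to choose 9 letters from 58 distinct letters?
C(58,9) = 58!/(9!×49!) = 10648873950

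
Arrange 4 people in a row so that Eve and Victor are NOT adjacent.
Total - adjacent = 4! - (4-1)!×2 = 24 - 12 = 12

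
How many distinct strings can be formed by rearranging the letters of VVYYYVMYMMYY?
12! / (6! × 3! × 3!) = 18480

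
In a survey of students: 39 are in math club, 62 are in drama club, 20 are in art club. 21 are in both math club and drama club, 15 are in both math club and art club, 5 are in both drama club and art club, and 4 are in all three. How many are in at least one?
|A∪B∪C| = 39+62+20-21-15-5+4 = 84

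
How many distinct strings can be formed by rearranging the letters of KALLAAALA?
9! / (1! × 3! × 5!) = 504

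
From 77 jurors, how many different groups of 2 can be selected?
C(77,2) = 77!/(2!×75!) = 2926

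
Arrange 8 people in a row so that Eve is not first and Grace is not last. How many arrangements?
By inclusion-exclusion: 8! - 2×(8-1)! + (8-2)! = 40320 - 10080 + 720 = 30960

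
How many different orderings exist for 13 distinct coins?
13! = 6227020800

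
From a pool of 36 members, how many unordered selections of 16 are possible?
C(36,16) = 36!/(16!×20!) = 7307872110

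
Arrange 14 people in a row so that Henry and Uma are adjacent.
Treat as block: (14-1)! × 2! = 6227020800 × 2 = 12454041600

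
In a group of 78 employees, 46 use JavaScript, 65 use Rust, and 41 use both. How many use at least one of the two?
|A∪B| = |A| + |B| - |A∩B| = 46 + 65 - 41 = 70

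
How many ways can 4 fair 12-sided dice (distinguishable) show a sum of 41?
Coefficient of x^41 in (x + x² + ... + x^12)^4. By inclusion-exclusion on dice exceeding 12: Σ_j (-1)^j C(4,j)·C(41-1-12j, 3) = C(4,0)·C(40,3) - C(4,1)·C(28,3) + C(4,2)·C(16,3) - C(4,3)·C(4,3) = 1·9880 - 4·3276 + 6·560 - 4·4 = 120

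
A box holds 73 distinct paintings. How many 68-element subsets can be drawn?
C(73,68) = 73!/(68!×5!) = 15020334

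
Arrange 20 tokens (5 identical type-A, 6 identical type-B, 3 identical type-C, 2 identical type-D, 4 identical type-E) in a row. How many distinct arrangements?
20! / (5! × 6! × 3! × 2! × 4!) = 97772875200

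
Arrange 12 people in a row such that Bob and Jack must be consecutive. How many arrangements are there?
Treat the 2 as one block: (12-2+1)! × 2! = 39916800 × 2 = 79833600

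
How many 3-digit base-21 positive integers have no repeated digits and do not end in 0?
Last digit: 20 nonzero choices. First digit: 19 (nonzero, ≠last). Middle 1: P(19,1) = 19. Total = 7220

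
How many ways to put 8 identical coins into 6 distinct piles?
C(8+6-1, 6-1) = C(13, 5) = 1287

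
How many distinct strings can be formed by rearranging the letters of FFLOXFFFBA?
10! / (1! × 5! × 1! × 1! × 1! × 1!) = 30240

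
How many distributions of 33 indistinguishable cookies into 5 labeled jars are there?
C(33+5-1, 5-1) = C(37, 4) = 66045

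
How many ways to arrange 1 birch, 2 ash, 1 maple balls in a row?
4! / (1! × 2! × 1!) = 12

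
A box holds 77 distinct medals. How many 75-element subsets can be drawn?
C(77,75) = 77!/(75!×2!) = 2926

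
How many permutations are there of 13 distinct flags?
13! = 6227020800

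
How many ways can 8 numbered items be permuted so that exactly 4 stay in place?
Choose the 4 fixed points C(8,4) = 70, derange the rest: !4 = Σ_{j=0}^{4} (-1)^j·4!/j! = 24 - 24 + 12 - 4 + 1 = 9. Product = 70 × 9 = 630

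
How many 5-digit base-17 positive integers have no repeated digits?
First digit: 16 choices (nonzero). Then descending: 16 × 16 × 15 × 14 × 13 = 698880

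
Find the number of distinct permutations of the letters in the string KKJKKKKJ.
8! / (2! × 6!) = 28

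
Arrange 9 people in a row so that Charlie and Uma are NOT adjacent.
Total - adjacent = 9! - (9-1)!×2 = 362880 - 80640 = 282240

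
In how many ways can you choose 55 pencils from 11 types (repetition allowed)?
C(55+11-1, 11-1) = C(65, 10) = 179013799328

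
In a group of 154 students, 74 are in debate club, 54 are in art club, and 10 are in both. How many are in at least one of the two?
|A∪B| = |A| + |B| - |A∩B| = 74 + 54 - 10 = 118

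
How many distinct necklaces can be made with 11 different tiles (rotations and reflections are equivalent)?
(11-1)!/2 = 3628800/2 = 1814400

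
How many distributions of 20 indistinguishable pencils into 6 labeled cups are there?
C(20+6-1, 6-1) = C(25, 5) = 53130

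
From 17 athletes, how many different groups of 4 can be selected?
C(17,4) = 17!/(4!×13!) = 2380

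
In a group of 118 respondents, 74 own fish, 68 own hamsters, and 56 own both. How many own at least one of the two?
|A∪B| = |A| + |B| - |A∩B| = 74 + 68 - 56 = 86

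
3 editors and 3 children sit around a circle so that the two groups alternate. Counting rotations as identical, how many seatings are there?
Fix one of the editors: (3-1)! ways for the remaining editors, × 3! ways for the children = 2 × 6 = 12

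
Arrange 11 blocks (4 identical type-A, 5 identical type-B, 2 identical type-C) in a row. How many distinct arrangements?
11! / (4! × 5! × 2!) = 6930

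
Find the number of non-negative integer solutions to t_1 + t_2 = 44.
C(44+2-1, 2-1) = C(45, 1) = 45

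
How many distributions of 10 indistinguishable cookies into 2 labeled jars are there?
C(10+2-1, 2-1) = C(11, 1) = 11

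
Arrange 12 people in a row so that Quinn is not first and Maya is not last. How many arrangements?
By inclusion-exclusion: 12! - 2×(12-1)! + (12-2)! = 479001600 - 79833600 + 3628800 = 402796800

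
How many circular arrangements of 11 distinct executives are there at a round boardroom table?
Circular: fix one position, arrange the rest. (11-1)! = 3628800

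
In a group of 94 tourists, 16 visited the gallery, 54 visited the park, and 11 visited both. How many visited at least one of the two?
|A∪B| = |A| + |B| - |A∩B| = 16 + 54 - 11 = 59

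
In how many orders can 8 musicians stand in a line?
8! = 40320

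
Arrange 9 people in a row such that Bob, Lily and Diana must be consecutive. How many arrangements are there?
Treat the 3 as one block: (9-3+1)! × 3! = 5040 × 6 = 30240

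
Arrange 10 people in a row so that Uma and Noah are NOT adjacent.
Total - adjacent = 10! - (10-1)!×2 = 3628800 - 725760 = 2903040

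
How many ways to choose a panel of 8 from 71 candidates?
C(71,8) = 71!/(8!×63!) = 10639125640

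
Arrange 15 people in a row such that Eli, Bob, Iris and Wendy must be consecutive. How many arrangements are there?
Treat the 4 as one block: (15-4+1)! × 4! = 479001600 × 24 = 11496038400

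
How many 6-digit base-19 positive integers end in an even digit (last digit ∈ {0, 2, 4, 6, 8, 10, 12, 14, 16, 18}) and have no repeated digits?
Last∈{0,2,4,6,8,10,12,14,16,18}. Last=0: 1028160. Last nonzero: 9×17×P(17,4) = 8739360. Total = 9767520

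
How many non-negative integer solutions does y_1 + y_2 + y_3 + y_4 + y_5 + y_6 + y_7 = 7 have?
C(7+7-1, 7-1) = C(13, 6) = 1716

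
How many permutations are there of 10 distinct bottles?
10! = 3628800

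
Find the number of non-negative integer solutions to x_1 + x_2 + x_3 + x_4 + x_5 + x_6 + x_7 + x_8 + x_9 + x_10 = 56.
C(56+10-1, 10-1) = C(65, 9) = 31966749880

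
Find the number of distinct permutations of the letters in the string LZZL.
4! / (2! × 2!) = 6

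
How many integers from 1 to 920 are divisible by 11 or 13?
⌊920/11⌋ + ⌊920/13⌋ - ⌊920/143⌋ = 83 + 70 - 6 = 147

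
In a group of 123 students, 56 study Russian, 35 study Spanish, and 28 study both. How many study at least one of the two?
|A∪B| = |A| + |B| - |A∩B| = 56 + 35 - 28 = 63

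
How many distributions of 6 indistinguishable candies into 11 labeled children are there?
C(6+11-1, 11-1) = C(16, 10) = 8008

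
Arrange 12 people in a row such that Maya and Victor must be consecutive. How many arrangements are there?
Treat the 2 as one block: (12-2+1)! × 2! = 39916800 × 2 = 79833600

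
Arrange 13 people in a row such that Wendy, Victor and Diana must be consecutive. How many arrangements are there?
Treat the 3 as one block: (13-3+1)! × 3! = 39916800 × 6 = 239500800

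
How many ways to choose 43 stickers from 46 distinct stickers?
C(46,43) = 46!/(43!×3!) = 15180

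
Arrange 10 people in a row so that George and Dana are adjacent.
Treat as block: (10-1)! × 2! = 362880 × 2 = 725760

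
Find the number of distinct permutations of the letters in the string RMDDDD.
6! / (1! × 4! × 1!) = 30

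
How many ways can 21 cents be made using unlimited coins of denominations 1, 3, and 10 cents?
Coefficient of x^21 in 1/(1-x^1) · 1/(1-x^3) · 1/(1-x^10). Case on j = number of 10-cent coins (j = 0..2); remainder r = 21 - 10j is made from {1,3} in ⌊r/3⌋+1 ways. r = 21, 11, 1 → 8 + 4 + 1 = 13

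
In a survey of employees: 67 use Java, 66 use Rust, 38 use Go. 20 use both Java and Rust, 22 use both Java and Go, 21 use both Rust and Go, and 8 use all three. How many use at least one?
|A∪B∪C| = 67+66+38-20-22-21+8 = 116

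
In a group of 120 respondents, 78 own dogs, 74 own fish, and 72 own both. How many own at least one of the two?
|A∪B| = |A| + |B| - |A∩B| = 78 + 74 - 72 = 80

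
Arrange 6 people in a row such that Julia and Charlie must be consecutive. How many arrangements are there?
Treat the 2 as one block: (6-2+1)! × 2! = 120 × 2 = 240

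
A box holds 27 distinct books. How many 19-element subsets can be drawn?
C(27,19) = 27!/(19!×8!) = 2220075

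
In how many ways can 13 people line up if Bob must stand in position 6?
Fix one position: (13-1)! = 479001600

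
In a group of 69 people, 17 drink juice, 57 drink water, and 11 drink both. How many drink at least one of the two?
|A∪B| = |A| + |B| - |A∩B| = 17 + 57 - 11 = 63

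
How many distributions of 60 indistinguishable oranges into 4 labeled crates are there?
C(60+4-1, 4-1) = C(63, 3) = 39711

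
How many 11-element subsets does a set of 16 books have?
C(16,11) = 16!/(11!×5!) = 4368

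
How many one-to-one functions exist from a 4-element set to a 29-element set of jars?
P(29,4) = 29!/(29-4)! = 570024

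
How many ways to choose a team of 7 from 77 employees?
C(77,7) = 77!/(7!×70!) = 2404808340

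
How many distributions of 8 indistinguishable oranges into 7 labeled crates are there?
C(8+7-1, 7-1) = C(14, 6) = 3003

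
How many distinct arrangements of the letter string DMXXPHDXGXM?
11! / (1! × 2! × 1! × 4! × 2! × 1!) = 415800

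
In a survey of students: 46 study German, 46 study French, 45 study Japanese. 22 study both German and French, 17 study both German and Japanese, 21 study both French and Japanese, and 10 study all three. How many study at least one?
|A∪B∪C| = 46+46+45-22-17-21+10 = 87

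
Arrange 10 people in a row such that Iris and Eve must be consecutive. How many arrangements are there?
Treat the 2 as one block: (10-2+1)! × 2! = 362880 × 2 = 725760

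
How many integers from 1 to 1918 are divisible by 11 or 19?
⌊1918/11⌋ + ⌊1918/19⌋ - ⌊1918/209⌋ = 174 + 100 - 9 = 265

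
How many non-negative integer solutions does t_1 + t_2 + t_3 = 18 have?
C(18+3-1, 3-1) = C(20, 2) = 190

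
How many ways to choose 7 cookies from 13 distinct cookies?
C(13,7) = 13!/(7!×6!) = 1716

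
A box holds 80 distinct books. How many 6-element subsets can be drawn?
C(80,6) = 80!/(6!×74!) = 300500200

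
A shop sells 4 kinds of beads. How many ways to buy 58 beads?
C(58+4-1, 4-1) = C(61, 3) = 35990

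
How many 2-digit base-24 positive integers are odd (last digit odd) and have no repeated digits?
Last∈{1,3,5,7,9,11,13,15,17,19,21,23}. Last=0: 0. Last nonzero: 12×22×P(22,0) = 264. Total = 264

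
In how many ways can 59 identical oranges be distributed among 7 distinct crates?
C(59+7-1, 7-1) = C(65, 6) = 82598880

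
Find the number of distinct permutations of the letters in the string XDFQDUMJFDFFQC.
14! / (1! × 1! × 1! × 2! × 3! × 1! × 4! × 1!) = 302702400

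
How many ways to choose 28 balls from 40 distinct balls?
C(40,28) = 40!/(28!×12!) = 5586853480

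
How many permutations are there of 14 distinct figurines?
14! = 87178291200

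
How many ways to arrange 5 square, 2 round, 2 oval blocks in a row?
9! / (5! × 2! × 2!) = 756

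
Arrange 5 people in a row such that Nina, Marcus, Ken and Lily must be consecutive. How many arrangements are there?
Treat the 4 as one block: (5-4+1)! × 4! = 2 × 24 = 48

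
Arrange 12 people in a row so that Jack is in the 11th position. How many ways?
Fix one position: (12-1)! = 39916800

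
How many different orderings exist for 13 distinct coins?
13! = 6227020800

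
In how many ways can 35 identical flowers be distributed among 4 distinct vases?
C(35+4-1, 4-1) = C(38, 3) = 8436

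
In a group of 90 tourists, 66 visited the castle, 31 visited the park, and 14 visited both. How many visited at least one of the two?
|A∪B| = |A| + |B| - |A∩B| = 66 + 31 - 14 = 83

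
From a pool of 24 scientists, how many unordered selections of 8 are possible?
C(24,8) = 24!/(8!×16!) = 735471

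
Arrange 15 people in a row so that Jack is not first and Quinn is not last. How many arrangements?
By inclusion-exclusion: 15! - 2×(15-1)! + (15-2)! = 1307674368000 - 174356582400 + 6227020800 = 1139544806400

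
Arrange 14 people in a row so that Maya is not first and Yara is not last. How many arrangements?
By inclusion-exclusion: 14! - 2×(14-1)! + (14-2)! = 87178291200 - 12454041600 + 479001600 = 75203251200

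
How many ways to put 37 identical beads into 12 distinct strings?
C(37+12-1, 12-1) = C(48, 11) = 22595200368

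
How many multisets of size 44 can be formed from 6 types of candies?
C(44+6-1, 6-1) = C(49, 5) = 1906884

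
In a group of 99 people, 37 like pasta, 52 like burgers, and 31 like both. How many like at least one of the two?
|A∪B| = |A| + |B| - |A∩B| = 37 + 52 - 31 = 58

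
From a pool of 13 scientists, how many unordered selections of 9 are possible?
C(13,9) = 13!/(9!×4!) = 715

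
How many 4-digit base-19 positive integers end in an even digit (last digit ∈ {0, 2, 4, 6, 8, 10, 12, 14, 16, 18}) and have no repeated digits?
Last∈{0,2,4,6,8,10,12,14,16,18}. Last=0: 4896. Last nonzero: 9×17×P(17,2) = 41616. Total = 46512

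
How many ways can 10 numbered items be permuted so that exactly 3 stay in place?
Choose the 3 fixed points C(10,3) = 120, derange the rest: !7 = Σ_{j=0}^{7} (-1)^j·7!/j! = 5040 - 5040 + 2520 - 840 + 210 - 42 + 7 - 1 = 1854. Product = 120 × 1854 = 222480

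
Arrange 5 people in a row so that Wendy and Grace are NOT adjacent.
Total - adjacent = 5! - (5-1)!×2 = 120 - 48 = 72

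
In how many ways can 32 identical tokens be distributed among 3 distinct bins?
C(32+3-1, 3-1) = C(34, 2) = 561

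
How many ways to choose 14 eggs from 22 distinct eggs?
C(22,14) = 22!/(14!×8!) = 319770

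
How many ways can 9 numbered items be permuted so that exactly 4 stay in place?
Choose the 4 fixed points C(9,4) = 126, derange the rest: !5 = Σ_{j=0}^{5} (-1)^j·5!/j! = 120 - 120 + 60 - 20 + 5 - 1 = 44. Product = 126 × 44 = 5544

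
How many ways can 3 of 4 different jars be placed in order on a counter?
P(4,3) = 4!/(4-3)! = 24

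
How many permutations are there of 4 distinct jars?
4! = 24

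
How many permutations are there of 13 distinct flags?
13! = 6227020800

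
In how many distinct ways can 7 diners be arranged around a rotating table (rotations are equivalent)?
Circular: fix one position, arrange the rest. (7-1)! = 720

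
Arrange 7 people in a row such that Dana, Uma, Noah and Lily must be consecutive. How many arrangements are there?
Treat the 4 as one block: (7-4+1)! × 4! = 24 × 24 = 576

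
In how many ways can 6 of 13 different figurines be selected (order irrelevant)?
C(13,6) = 13!/(6!×7!) = 1716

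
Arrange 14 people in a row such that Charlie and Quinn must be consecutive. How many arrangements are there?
Treat the 2 as one block: (14-2+1)! × 2! = 6227020800 × 2 = 12454041600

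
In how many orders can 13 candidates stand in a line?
13! = 6227020800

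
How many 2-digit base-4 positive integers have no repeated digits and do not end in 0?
Last digit: 3 nonzero choices. First digit: 2 (nonzero, ≠last). Middle 0: P(2,0) = 1. Total = 6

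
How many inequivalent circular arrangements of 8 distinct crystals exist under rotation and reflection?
(8-1)!/2 = 5040/2 = 2520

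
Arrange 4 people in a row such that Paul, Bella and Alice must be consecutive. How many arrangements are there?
Treat the 3 as one block: (4-3+1)! × 3! = 2 × 6 = 12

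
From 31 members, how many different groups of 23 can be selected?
C(31,23) = 31!/(23!×8!) = 7888725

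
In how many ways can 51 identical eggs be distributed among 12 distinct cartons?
C(51+12-1, 12-1) = C(62, 11) = 508271323092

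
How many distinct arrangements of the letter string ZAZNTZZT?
8! / (1! × 2! × 4! × 1!) = 840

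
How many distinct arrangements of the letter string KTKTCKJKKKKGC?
13! / (2! × 1! × 1! × 7! × 2!) = 308880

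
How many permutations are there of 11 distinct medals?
11! = 39916800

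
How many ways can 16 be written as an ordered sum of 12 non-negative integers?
C(16+12-1, 12-1) = C(27, 11) = 13037895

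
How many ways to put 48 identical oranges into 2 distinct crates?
C(48+2-1, 2-1) = C(49, 1) = 49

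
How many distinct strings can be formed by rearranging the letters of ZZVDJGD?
7! / (2! × 1! × 1! × 1! × 2!) = 1260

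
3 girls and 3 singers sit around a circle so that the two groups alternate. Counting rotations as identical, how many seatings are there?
Fix one of the girls: (3-1)! ways for the remaining girls, × 3! ways for the singers = 2 × 6 = 12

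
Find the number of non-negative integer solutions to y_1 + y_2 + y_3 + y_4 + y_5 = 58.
C(58+5-1, 5-1) = C(62, 4) = 557845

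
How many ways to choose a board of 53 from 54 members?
C(54,53) = 54!/(53!×1!) = 54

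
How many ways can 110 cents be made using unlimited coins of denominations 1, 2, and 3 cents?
Coefficient of x^110 in 1/(1-x^1) · 1/(1-x^2) · 1/(1-x^3). Case on j = number of 3-cent coins (j = 0..36); remainder r = 110 - 3j is made from {1,2} in ⌊r/2⌋+1 ways. r = 110, 107, 104, 101, 98, 95, 92, 89, 86, 83, 80, 77, 74, 71, 68, 65, 62, 59, 56, 53, 50, 47, 44, 41, 38, 35, 32, 29, 26, 23, 20, 17, 14, 11, 8, 5, 2 → 56 + 54 + 53 + 51 + 50 + 48 + 47 + 45 + 44 + 42 + 41 + 39 + 38 + 36 + 35 + 33 + 32 + 30 + 29 + 27 + 26 + 24 + 23 + 21 + 20 + 18 + 17 + 15 + 14 + 12 + 11 + 9 + 8 + 6 + 5 + 3 + 2 = 1064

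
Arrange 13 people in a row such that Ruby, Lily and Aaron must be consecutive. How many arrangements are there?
Treat the 3 as one block: (13-3+1)! × 3! = 39916800 × 6 = 239500800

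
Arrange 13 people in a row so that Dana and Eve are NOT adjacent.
Total - adjacent = 13! - (13-1)!×2 = 6227020800 - 958003200 = 5269017600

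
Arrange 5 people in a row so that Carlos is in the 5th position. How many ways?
Fix one position: (5-1)! = 24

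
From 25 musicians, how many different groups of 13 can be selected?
C(25,13) = 25!/(13!×12!) = 5200300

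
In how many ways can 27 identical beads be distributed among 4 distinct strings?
C(27+4-1, 4-1) = C(30, 3) = 4060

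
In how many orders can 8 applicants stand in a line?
8! = 40320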